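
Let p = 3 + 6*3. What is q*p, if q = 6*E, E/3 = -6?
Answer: -2268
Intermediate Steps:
E = -18 (E = 3*(-6) = -18)
q = -108 (q = 6*(-18) = -108)
p = 21 (p = 3 + 18 = 21)
q*p = -108*21 = -2268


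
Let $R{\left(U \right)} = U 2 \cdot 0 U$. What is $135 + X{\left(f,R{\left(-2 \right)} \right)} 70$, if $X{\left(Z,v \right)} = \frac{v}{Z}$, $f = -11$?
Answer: $135$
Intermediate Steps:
$R{\left(U \right)} = 0$ ($R{\left(U \right)} = 2 U 0 U = 0 U = 0$)
$135 + X{\left(f,R{\left(-2 \right)} \right)} 70 = 135 + \frac{0}{-11} \cdot 70 = 135 + 0 \left(- \frac{1}{11}\right) 70 = 135 + 0 \cdot 70 = 135 + 0 = 135$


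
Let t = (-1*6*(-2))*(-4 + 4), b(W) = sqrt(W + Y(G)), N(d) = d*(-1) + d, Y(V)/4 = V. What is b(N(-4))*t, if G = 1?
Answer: 0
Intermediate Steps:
Y(V) = 4*V
N(d) = 0 (N(d) = -d + d = 0)
b(W) = sqrt(4 + W) (b(W) = sqrt(W + 4*1) = sqrt(W + 4) = sqrt(4 + W))
t = 0 (t = -6*(-2)*0 = 12*0 = 0)
b(N(-4))*t = sqrt(4 + 0)*0 = sqrt(4)*0 = 2*0 = 0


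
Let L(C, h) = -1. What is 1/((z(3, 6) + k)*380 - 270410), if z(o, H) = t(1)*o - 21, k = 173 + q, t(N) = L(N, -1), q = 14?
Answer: -1/208470 ≈ -4.7968e-6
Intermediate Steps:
t(N) = -1
k = 187 (k = 173 + 14 = 187)
z(o, H) = -21 - o (z(o, H) = -o - 21 = -21 - o)
1/((z(3, 6) + k)*380 - 270410) = 1/(((-21 - 1*3) + 187)*380 - 270410) = 1/(((-21 - 3) + 187)*380 - 270410) = 1/((-24 + 187)*380 - 270410) = 1/(163*380 - 270410) = 1/(61940 - 270410) = 1/(-208470) = -1/208470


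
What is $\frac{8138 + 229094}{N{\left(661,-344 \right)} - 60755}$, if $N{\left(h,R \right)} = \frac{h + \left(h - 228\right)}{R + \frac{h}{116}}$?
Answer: $- \frac{9309695376}{2384335369} \approx -3.9045$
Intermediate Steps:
$N{\left(h,R \right)} = \frac{-228 + 2 h}{R + \frac{h}{116}}$ ($N{\left(h,R \right)} = \frac{h + \left(h - 228\right)}{R + h \frac{1}{116}} = \frac{h + \left(-228 + h\right)}{R + \frac{h}{116}} = \frac{-228 + 2 h}{R + \frac{h}{116}}$)
$\frac{8138 + 229094}{N{\left(661,-344 \right)} - 60755} = \frac{8138 + 229094}{\frac{232 \left(-114 + 661\right)}{661 + 116 \left(-344\right)} - 60755} = \frac{237232}{232 \frac{1}{661 - 39904} \cdot 547 - 60755} = \frac{237232}{232 \frac{1}{-39243} \cdot 547 - 60755} = \frac{237232}{232 \left(- \frac{1}{39243}\right) 547 - 60755} = \frac{237232}{- \frac{126904}{39243} - 60755} = \frac{237232}{- \frac{2384335369}{39243}} = 237232 \left(- \frac{39243}{2384335369}\right) = - \frac{9309695376}{2384335369}$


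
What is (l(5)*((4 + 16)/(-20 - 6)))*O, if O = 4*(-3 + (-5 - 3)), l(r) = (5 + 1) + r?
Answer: 4840/13 ≈ 372.31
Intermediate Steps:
l(r) = 6 + r
O = -44 (O = 4*(-3 - 8) = 4*(-11) = -44)
(l(5)*((4 + 16)/(-20 - 6)))*O = ((6 + 5)*((4 + 16)/(-20 - 6)))*(-44) = (11*(20/(-26)))*(-44) = (11*(20*(-1/26)))*(-44) = (11*(-10/13))*(-44) = -110/13*(-44) = 4840/13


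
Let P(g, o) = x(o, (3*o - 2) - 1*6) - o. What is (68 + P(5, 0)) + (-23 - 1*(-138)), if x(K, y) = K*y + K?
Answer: 183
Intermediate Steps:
x(K, y) = K + K*y
P(g, o) = -o + o*(-7 + 3*o) (P(g, o) = o*(1 + ((3*o - 2) - 1*6)) - o = o*(1 + ((-2 + 3*o) - 6)) - o = o*(1 + (-8 + 3*o)) - o = o*(-7 + 3*o) - o = -o + o*(-7 + 3*o))
(68 + P(5, 0)) + (-23 - 1*(-138)) = (68 + 0*(-8 + 3*0)) + (-23 - 1*(-138)) = (68 + 0*(-8 + 0)) + (-23 + 138) = (68 + 0*(-8)) + 115 = (68 + 0) + 115 = 68 + 115 = 183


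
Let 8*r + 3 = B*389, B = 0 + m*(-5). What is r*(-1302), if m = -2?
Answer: -2530437/4 ≈ -6.3261e+5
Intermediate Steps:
B = 10 (B = 0 - 2*(-5) = 0 + 10 = 10)
r = 3887/8 (r = -3/8 + (10*389)/8 = -3/8 + (⅛)*3890 = -3/8 + 1945/4 = 3887/8 ≈ 485.88)
r*(-1302) = (3887/8)*(-1302) = -2530437/4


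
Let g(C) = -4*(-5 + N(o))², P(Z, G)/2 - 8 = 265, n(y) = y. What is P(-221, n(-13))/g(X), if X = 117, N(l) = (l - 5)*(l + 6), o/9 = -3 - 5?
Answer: -273/51551858 ≈ -5.2956e-6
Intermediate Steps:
o = -72 (o = 9*(-3 - 5) = 9*(-8) = -72)
N(l) = (-5 + l)*(6 + l)
P(Z, G) = 546 (P(Z, G) = 16 + 2*265 = 16 + 530 = 546)
g(C) = -103103716 (g(C) = -4*(-5 + (-30 - 72 + (-72)²))² = -4*(-5 + (-30 - 72 + 5184))² = -4*(-5 + 5082)² = -4*5077² = -4*25775929 = -103103716)
P(-221, n(-13))/g(X) = 546/(-103103716) = 546*(-1/103103716) = -273/51551858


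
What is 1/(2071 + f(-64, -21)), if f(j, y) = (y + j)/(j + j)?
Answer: 128/265173 ≈ 0.00048270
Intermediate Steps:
f(j, y) = (j + y)/(2*j) (f(j, y) = (j + y)/((2*j)) = (j + y)*(1/(2*j)) = (j + y)/(2*j))
1/(2071 + f(-64, -21)) = 1/(2071 + (1/2)*(-64 - 21)/(-64)) = 1/(2071 + (1/2)*(-1/64)*(-85)) = 1/(2071 + 85/128) = 1/(265173/128) = 128/265173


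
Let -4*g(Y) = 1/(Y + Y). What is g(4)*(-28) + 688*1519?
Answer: 8360583/8 ≈ 1.0451e+6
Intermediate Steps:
g(Y) = -1/(8*Y) (g(Y) = -1/(4*(Y + Y)) = -1/(2*Y)/4 = -1/(8*Y))
g(4)*(-28) + 688*1519 = -⅛/4*(-28) + 688*1519 = -⅛*¼*(-28) + 1045072 = -1/32*(-28) + 1045072 = 7/8 + 1045072 = 8360583/8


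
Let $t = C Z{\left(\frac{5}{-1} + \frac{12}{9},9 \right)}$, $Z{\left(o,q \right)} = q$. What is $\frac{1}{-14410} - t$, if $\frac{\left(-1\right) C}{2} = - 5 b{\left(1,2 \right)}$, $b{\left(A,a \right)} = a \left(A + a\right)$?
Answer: $- \frac{7781401}{14410} \approx -540.0$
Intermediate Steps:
$C = 60$ ($C = - 2 \left(- 5 \cdot 2 \left(1 + 2\right)\right) = - 2 \left(- 5 \cdot 2 \cdot 3\right) = - 2 \left(\left(-5\right) 6\right) = \left(-2\right) \left(-30\right) = 60$)
$t = 540$ ($t = 60 \cdot 9 = 540$)
$\frac{1}{-14410} - t = \frac{1}{-14410} - 540 = - \frac{1}{14410} - 540 = - \frac{7781401}{14410}$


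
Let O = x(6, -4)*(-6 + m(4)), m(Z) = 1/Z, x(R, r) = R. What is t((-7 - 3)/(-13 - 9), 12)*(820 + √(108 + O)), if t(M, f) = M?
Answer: 4100/11 + 35*√6/22 ≈ 376.62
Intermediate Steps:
O = -69/2 (O = 6*(-6 + 1/4) = 6*(-6 + ¼) = 6*(-23/4) = -69/2 ≈ -34.500)
t((-7 - 3)/(-13 - 9), 12)*(820 + √(108 + O)) = ((-7 - 3)/(-13 - 9))*(820 + √(108 - 69/2)) = (-10/(-22))*(820 + √(147/2)) = (-10*(-1/22))*(820 + 7*√6/2) = 5*(820 + 7*√6/2)/11 = 4100/11 + 35*√6/22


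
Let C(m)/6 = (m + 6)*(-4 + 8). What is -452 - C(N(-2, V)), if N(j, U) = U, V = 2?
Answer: -644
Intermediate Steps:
C(m) = 144 + 24*m (C(m) = 6*((m + 6)*(-4 + 8)) = 6*((6 + m)*4) = 6*(24 + 4*m) = 144 + 24*m)
-452 - C(N(-2, V)) = -452 - (144 + 24*2) = -452 - (144 + 48) = -452 - 1*192 = -452 - 192 = -644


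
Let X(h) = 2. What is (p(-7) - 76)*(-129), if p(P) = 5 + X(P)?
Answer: 8901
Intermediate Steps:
p(P) = 7 (p(P) = 5 + 2 = 7)
(p(-7) - 76)*(-129) = (7 - 76)*(-129) = -69*(-129) = 8901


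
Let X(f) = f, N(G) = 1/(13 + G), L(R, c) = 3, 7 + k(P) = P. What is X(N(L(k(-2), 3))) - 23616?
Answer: -377855/16 ≈ -23616.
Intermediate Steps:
k(P) = -7 + P
X(N(L(k(-2), 3))) - 23616 = 1/(13 + 3) - 23616 = 1/16 - 23616 = -377855/16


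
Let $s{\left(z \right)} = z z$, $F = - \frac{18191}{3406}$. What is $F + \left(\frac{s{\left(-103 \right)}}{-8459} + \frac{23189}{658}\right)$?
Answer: $\frac{135769660643}{4739467733} \approx 28.647$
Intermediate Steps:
$F = - \frac{18191}{3406}$ ($F = \left(-18191\right) \frac{1}{3406} = - \frac{18191}{3406} \approx -5.3409$)
$s{\left(z \right)} = z^{2}$
$F + \left(\frac{s{\left(-103 \right)}}{-8459} + \frac{23189}{658}\right) = - \frac{18191}{3406} + \left(\frac{\left(-103\right)^{2}}{-8459} + \frac{23189}{658}\right) = - \frac{18191}{3406} + \left(10609 \left(- \frac{1}{8459}\right) + 23189 \cdot \frac{1}{658}\right) = - \frac{18191}{3406} + \left(- \frac{10609}{8459} + \frac{23189}{658}\right) = - \frac{18191}{3406} + \frac{189175029}{5566022} = \frac{135769660643}{4739467733}$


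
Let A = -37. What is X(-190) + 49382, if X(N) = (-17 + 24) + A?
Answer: 49352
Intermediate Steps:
X(N) = -30 (X(N) = (-17 + 24) - 37 = 7 - 37 = -30)
X(-190) + 49382 = -30 + 49382 = 49352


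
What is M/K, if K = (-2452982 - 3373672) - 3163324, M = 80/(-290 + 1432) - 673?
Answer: 384243/5133277438 ≈ 7.4853e-5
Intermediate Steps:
M = -384243/571 (M = 80/1142 - 673 = 80*(1/1142) - 673 = 40/571 - 673 = -384243/571 ≈ -672.93)
K = -8989978 (K = -5826654 - 3163324 = -8989978)
M/K = -384243/571/(-8989978) = -384243/571*(-1/8989978) = 384243/5133277438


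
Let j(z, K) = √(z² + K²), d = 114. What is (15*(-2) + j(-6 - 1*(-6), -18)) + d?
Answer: 102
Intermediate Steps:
j(z, K) = √(K² + z²)
(15*(-2) + j(-6 - 1*(-6), -18)) + d = (15*(-2) + √((-18)² + (-6 - 1*(-6))²)) + 114 = (-30 + √(324 + (-6 + 6)²)) + 114 = (-30 + √(324 + 0²)) + 114 = (-30 + √(324 + 0)) + 114 = (-30 + √324) + 114 = (-30 + 18) + 114 = -12 + 114 = 102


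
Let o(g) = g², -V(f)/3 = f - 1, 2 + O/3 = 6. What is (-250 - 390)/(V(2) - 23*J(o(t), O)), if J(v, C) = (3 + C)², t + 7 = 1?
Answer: 320/2589 ≈ 0.12360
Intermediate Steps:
O = 12 (O = -6 + 3*6 = -6 + 18 = 12)
V(f) = 3 - 3*f (V(f) = -3*(f - 1) = -3*(-1 + f) = 3 - 3*f)
t = -6 (t = -7 + 1 = -6)
(-250 - 390)/(V(2) - 23*J(o(t), O)) = (-250 - 390)/((3 - 3*2) - 23*(3 + 12)²) = -640/((3 - 6) - 23*15²) = -640/(-3 - 23*225) = -640/(-3 - 5175) = -640/(-5178) = -640*(-1/5178) = 320/2589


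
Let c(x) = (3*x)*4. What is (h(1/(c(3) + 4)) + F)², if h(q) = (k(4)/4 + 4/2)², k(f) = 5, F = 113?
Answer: 3908529/256 ≈ 15268.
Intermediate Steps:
c(x) = 12*x
h(q) = 169/16 (h(q) = (5/4 + 4/2)² = (5*(¼) + 4*(½))² = (5/4 + 2)² = (13/4)² = 169/16)
(h(1/(c(3) + 4)) + F)² = (169/16 + 113)² = (1977/16)² = 3908529/256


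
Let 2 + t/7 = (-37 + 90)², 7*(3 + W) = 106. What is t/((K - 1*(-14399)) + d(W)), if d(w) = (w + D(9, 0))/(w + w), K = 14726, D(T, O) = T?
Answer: 1670165/2475699 ≈ 0.67462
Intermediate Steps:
W = 85/7 (W = -3 + (⅐)*106 = -3 + 106/7 = 85/7 ≈ 12.143)
d(w) = (9 + w)/(2*w) (d(w) = (w + 9)/(w + w) = (9 + w)/((2*w)) = (9 + w)*(1/(2*w)) = (9 + w)/(2*w))
t = 19649 (t = -14 + 7*(-37 + 90)² = -14 + 7*53² = -14 + 7*2809 = -14 + 19663 = 19649)
t/((K - 1*(-14399)) + d(W)) = 19649/((14726 - 1*(-14399)) + (9 + 85/7)/(2*(85/7))) = 19649/((14726 + 14399) + (½)*(7/85)*(148/7)) = 19649/(29125 + 74/85) = 19649/(2475699/85) = 19649*(85/2475699) = 1670165/2475699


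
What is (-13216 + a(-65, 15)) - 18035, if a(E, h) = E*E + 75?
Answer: -26951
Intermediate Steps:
a(E, h) = 75 + E² (a(E, h) = E² + 75 = 75 + E²)
(-13216 + a(-65, 15)) - 18035 = (-13216 + (75 + (-65)²)) - 18035 = (-13216 + (75 + 4225)) - 18035 = (-13216 + 4300) - 18035 = -8916 - 18035 = -26951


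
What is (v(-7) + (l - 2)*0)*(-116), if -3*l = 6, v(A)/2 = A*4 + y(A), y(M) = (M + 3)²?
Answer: 2784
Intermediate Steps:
y(M) = (3 + M)²
v(A) = 2*(3 + A)² + 8*A (v(A) = 2*(A*4 + (3 + A)²) = 2*(4*A + (3 + A)²) = 2*((3 + A)² + 4*A) = 2*(3 + A)² + 8*A)
l = -2 (l = -⅓*6 = -2)
(v(-7) + (l - 2)*0)*(-116) = ((2*(3 - 7)² + 8*(-7)) + (-2 - 2)*0)*(-116) = ((2*(-4)² - 56) - 4*0)*(-116) = ((2*16 - 56) + 0)*(-116) = ((32 - 56) + 0)*(-116) = (-24 + 0)*(-116) = -24*(-116) = 2784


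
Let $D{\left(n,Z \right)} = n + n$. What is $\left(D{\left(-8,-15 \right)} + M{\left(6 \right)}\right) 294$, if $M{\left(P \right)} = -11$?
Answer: $-7938$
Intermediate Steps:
$D{\left(n,Z \right)} = 2 n$
$\left(D{\left(-8,-15 \right)} + M{\left(6 \right)}\right) 294 = \left(2 \left(-8\right) - 11\right) 294 = \left(-16 - 11\right) 294 = \left(-27\right) 294 = -7938$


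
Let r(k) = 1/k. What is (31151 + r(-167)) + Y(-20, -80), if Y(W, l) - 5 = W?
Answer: 5199711/167 ≈ 31136.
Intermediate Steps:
Y(W, l) = 5 + W
(31151 + r(-167)) + Y(-20, -80) = (31151 + 1/(-167)) + (5 - 20) = (31151 - 1/167) - 15 = 5202216/167 - 15 = 5199711/167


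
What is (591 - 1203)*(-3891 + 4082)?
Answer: -116892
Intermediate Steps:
(591 - 1203)*(-3891 + 4082) = -612*191 = -116892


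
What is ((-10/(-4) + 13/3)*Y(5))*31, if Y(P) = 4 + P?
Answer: 3813/2 ≈ 1906.5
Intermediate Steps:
((-10/(-4) + 13/3)*Y(5))*31 = ((-10/(-4) + 13/3)*(4 + 5))*31 = ((-10*(-1/4) + 13*(1/3))*9)*31 = ((5/2 + 13/3)*9)*31 = ((41/6)*9)*31 = (123/2)*31 = 3813/2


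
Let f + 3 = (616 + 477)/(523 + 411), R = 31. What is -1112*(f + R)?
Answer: -15148220/467 ≈ -32437.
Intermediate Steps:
f = -1709/934 (f = -3 + (616 + 477)/(523 + 411) = -3 + 1093/934 = -1709/934 ≈ -1.8298)
-1112*(f + R) = -1112*(-1709/934 + 31) = -1112*27245/934 = -15148220/467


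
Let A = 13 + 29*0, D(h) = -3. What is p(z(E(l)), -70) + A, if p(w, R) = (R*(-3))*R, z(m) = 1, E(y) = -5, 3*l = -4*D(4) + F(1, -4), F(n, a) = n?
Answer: -14687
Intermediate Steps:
l = 13/3 (l = (-4*(-3) + 1)/3 = (12 + 1)/3 = (1/3)*13 = 13/3 ≈ 4.3333)
p(w, R) = -3*R**2 (p(w, R) = (-3*R)*R = -3*R**2)
A = 13 (A = 13 + 0 = 13)
p(z(E(l)), -70) + A = -3*(-70)**2 + 13 = -3*4900 + 13 = -14700 + 13 = -14687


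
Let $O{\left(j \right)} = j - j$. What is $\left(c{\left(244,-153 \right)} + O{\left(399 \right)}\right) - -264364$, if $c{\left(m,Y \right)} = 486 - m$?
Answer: $264606$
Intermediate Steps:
$O{\left(j \right)} = 0$
$\left(c{\left(244,-153 \right)} + O{\left(399 \right)}\right) - -264364 = \left(\left(486 - 244\right) + 0\right) - -264364 = \left(\left(486 - 244\right) + 0\right) + 264364 = \left(242 + 0\right) + 264364 = 242 + 264364 = 264606$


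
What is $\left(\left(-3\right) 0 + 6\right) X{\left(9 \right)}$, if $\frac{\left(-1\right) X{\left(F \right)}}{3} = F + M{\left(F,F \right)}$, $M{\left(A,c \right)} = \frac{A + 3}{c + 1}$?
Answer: $- \frac{918}{5} \approx -183.6$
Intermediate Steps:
$M{\left(A,c \right)} = \frac{3 + A}{1 + c}$
$X{\left(F \right)} = - 3 F - \frac{3 \left(3 + F\right)}{1 + F}$ ($X{\left(F \right)} = - 3 \left(F + \frac{3 + F}{1 + F}\right) = - 3 F - \frac{3 \left(3 + F\right)}{1 + F}$)
$\left(\left(-3\right) 0 + 6\right) X{\left(9 \right)} = \left(\left(-3\right) 0 + 6\right) \frac{3 \left(-3 - 9^{2} - 18\right)}{1 + 9} = \left(0 + 6\right) \frac{3 \left(-3 - 81 - 18\right)}{10} = 6 \cdot 3 \cdot \frac{1}{10} \left(-3 - 81 - 18\right) = 6 \cdot 3 \cdot \frac{1}{10} \left(-102\right) = 6 \left(- \frac{153}{5}\right) = - \frac{918}{5}$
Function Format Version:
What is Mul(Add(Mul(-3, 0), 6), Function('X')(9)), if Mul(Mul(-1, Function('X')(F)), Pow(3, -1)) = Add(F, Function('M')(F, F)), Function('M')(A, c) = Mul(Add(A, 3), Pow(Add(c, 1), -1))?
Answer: Rational(-918, 5) ≈ -183.60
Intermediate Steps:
Function('M')(A, c) = Mul(Pow(Add(1, c), -1), Add(3, A)) (Function('M')(A, c) = Mul(Add(3, A), Pow(Add(1, c), -1)) = Mul(Pow(Add(1, c), -1), Add(3, A)))
Function('X')(F) = Add(Mul(-3, F), Mul(-3, Pow(Add(1, F), -1), Add(3, F))) (Function('X')(F) = Mul(-3, Add(F, Mul(Pow(Add(1, F), -1), Add(3, F)))) = Add(Mul(-3, F), Mul(-3, Pow(Add(1, F), -1), Add(3, F))))
Mul(Add(Mul(-3, 0), 6), Function('X')(9)) = Mul(Add(Mul(-3, 0), 6), Mul(3, Pow(Add(1, 9), -1), Add(-3, Mul(-1, Pow(9, 2)), Mul(-2, 9)))) = Mul(Add(0, 6), Mul(3, Pow(10, -1), Add(-3, Mul(-1, 81), -18))) = Mul(6, Mul(3, Rational(1, 10), Add(-3, -81, -18))) = Mul(6, Mul(3, Rational(1, 10), -102)) = Mul(6, Rational(-153, 5)) = Rational(-918, 5)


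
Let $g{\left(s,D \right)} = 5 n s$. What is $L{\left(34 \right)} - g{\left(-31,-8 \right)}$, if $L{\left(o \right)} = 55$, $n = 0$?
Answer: $55$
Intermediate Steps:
$g{\left(s,D \right)} = 0$ ($g{\left(s,D \right)} = 5 \cdot 0 s = 0 s = 0$)
$L{\left(34 \right)} - g{\left(-31,-8 \right)} = 55 - 0 = 55 + 0 = 55$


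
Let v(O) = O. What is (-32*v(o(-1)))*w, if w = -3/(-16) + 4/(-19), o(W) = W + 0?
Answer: -14/19 ≈ -0.73684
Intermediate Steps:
o(W) = W
w = -7/304 (w = -3*(-1/16) + 4*(-1/19) = 3/16 - 4/19 = -7/304 ≈ -0.023026)
(-32*v(o(-1)))*w = -32*(-1)*(-7/304) = 32*(-7/304) = -14/19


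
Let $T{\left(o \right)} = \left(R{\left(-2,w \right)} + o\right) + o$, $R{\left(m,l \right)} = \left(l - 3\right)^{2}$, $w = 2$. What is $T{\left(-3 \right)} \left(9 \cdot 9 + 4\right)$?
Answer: $-425$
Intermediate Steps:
$R{\left(m,l \right)} = \left(-3 + l\right)^{2}$
$T{\left(o \right)} = 1 + 2 o$ ($T{\left(o \right)} = \left(\left(-3 + 2\right)^{2} + o\right) + o = \left(\left(-1\right)^{2} + o\right) + o = \left(1 + o\right) + o = 1 + 2 o$)
$T{\left(-3 \right)} \left(9 \cdot 9 + 4\right) = \left(1 + 2 \left(-3\right)\right) \left(9 \cdot 9 + 4\right) = \left(1 - 6\right) \left(81 + 4\right) = \left(-5\right) 85 = -425$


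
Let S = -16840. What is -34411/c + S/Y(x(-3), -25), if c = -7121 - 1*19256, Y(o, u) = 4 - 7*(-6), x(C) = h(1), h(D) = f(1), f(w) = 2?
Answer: -17023299/46667 ≈ -364.78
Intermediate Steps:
h(D) = 2
x(C) = 2
Y(o, u) = 46 (Y(o, u) = 4 + 42 = 46)
c = -26377 (c = -7121 - 19256 = -26377)
-34411/c + S/Y(x(-3), -25) = -34411/(-26377) - 16840/46 = -34411*(-1/26377) - 16840*1/46 = 2647/2029 - 8420/23 = -17023299/46667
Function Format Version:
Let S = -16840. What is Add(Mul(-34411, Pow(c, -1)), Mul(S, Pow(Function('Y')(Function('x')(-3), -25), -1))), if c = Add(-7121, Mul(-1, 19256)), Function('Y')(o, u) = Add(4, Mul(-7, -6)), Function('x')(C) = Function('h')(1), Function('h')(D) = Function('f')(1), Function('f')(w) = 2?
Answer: Rational(-17023299, 46667) ≈ -364.78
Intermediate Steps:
Function('h')(D) = 2
Function('x')(C) = 2
Function('Y')(o, u) = 46 (Function('Y')(o, u) = Add(4, 42) = 46)
c = -26377 (c = Add(-7121, -19256) = -26377)
Add(Mul(-34411, Pow(c, -1)), Mul(S, Pow(Function('Y')(Function('x')(-3), -25), -1))) = Add(Mul(-34411, Pow(-26377, -1)), Mul(-16840, Pow(46, -1))) = Add(Mul(-34411, Rational(-1, 26377)), Mul(-16840, Rational(1, 46))) = Add(Rational(2647, 2029), Rational(-8420, 23)) = Rational(-17023299, 46667)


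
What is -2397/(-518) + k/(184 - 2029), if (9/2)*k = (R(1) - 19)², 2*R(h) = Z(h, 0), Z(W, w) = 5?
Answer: 2195563/477855 ≈ 4.5946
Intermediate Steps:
R(h) = 5/2 (R(h) = (½)*5 = 5/2)
k = 121/2 (k = 2*(5/2 - 19)²/9 = 2*(-33/2)²/9 = (2/9)*(1089/4) = 121/2 ≈ 60.500)
-2397/(-518) + k/(184 - 2029) = -2397/(-518) + 121/(2*(184 - 2029)) = -2397*(-1/518) + (121/2)/(-1845) = 2397/518 + (121/2)*(-1/1845) = 2397/518 - 121/3690 = 2195563/477855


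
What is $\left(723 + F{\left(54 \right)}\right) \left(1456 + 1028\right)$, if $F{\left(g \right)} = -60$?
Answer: $1646892$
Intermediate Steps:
$\left(723 + F{\left(54 \right)}\right) \left(1456 + 1028\right) = \left(723 - 60\right) \left(1456 + 1028\right) = 663 \cdot 2484 = 1646892$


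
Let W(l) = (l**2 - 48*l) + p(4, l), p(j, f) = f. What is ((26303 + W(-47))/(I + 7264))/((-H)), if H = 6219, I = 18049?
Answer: -30721/157421547 ≈ -0.00019515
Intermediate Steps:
W(l) = l**2 - 47*l (W(l) = (l**2 - 48*l) + l = l**2 - 47*l)
((26303 + W(-47))/(I + 7264))/((-H)) = ((26303 - 47*(-47 - 47))/(18049 + 7264))/((-1*6219)) = ((26303 - 47*(-94))/25313)/(-6219) = ((26303 + 4418)*(1/25313))*(-1/6219) = (30721*(1/25313))*(-1/6219) = (30721/25313)*(-1/6219) = -30721/157421547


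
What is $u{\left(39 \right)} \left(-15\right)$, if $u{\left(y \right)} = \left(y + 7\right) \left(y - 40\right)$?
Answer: $690$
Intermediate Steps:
$u{\left(y \right)} = \left(-40 + y\right) \left(7 + y\right)$ ($u{\left(y \right)} = \left(7 + y\right) \left(-40 + y\right) = \left(-40 + y\right) \left(7 + y\right)$)
$u{\left(39 \right)} \left(-15\right) = \left(-280 + 39^{2} - 1287\right) \left(-15\right) = \left(-280 + 1521 - 1287\right) \left(-15\right) = \left(-46\right) \left(-15\right) = 690$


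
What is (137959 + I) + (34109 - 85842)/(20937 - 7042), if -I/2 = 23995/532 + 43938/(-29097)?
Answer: 235348596081653/1707056330 ≈ 1.3787e+5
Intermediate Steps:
I = -74978611/859978 (I = -2*(23995/532 + 43938/(-29097)) = -2*(23995*(1/532) + 43938*(-1/29097)) = -2*(23995/532 - 4882/3233) = -2*74978611/1719956 = -74978611/859978 ≈ -87.187)
(137959 + I) + (34109 - 85842)/(20937 - 7042) = (137959 - 74978611/859978) + (34109 - 85842)/(20937 - 7042) = 118566726291/859978 - 51733/13895 = 235348596081653/1707056330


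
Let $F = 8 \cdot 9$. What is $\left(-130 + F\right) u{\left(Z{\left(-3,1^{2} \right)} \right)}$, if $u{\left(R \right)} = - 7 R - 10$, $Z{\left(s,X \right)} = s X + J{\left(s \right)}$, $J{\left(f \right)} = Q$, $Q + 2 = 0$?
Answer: $-1450$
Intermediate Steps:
$F = 72$
$Q = -2$ ($Q = -2 + 0 = -2$)
$J{\left(f \right)} = -2$
$Z{\left(s,X \right)} = -2 + X s$ ($Z{\left(s,X \right)} = s X - 2 = X s - 2 = -2 + X s$)
$u{\left(R \right)} = -10 - 7 R$
$\left(-130 + F\right) u{\left(Z{\left(-3,1^{2} \right)} \right)} = \left(-130 + 72\right) \left(-10 - 7 \left(-2 + 1^{2} \left(-3\right)\right)\right) = - 58 \left(-10 - 7 \left(-2 + 1 \left(-3\right)\right)\right) = - 58 \left(-10 - 7 \left(-2 - 3\right)\right) = - 58 \left(-10 - -35\right) = - 58 \left(-10 + 35\right) = \left(-58\right) 25 = -1450$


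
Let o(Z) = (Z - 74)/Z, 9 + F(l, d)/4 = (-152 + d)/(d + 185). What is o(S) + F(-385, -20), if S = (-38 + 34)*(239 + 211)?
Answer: -387373/9900 ≈ -39.129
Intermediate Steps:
F(l, d) = -36 + 4*(-152 + d)/(185 + d) (F(l, d) = -36 + 4*((-152 + d)/(d + 185)) = -36 + 4*((-152 + d)/(185 + d)) = -36 + 4*(-152 + d)/(185 + d))
S = -1800 (S = -4*450 = -1800)
o(Z) = (-74 + Z)/Z
o(S) + F(-385, -20) = (-74 - 1800)/(-1800) + 4*(-1817 - 8*(-20))/(185 - 20) = -1/1800*(-1874) + 4*(-1817 + 160)/165 = 937/900 + 4*(1/165)*(-1657) = 937/900 - 6628/165 = -387373/9900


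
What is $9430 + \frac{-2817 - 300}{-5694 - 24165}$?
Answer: $\frac{93857829}{9953} \approx 9430.1$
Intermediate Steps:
$9430 + \frac{-2817 - 300}{-5694 - 24165} = 9430 - \frac{3117}{-29859} = 9430 - - \frac{1039}{9953} = 9430 + \frac{1039}{9953} = \frac{93857829}{9953}$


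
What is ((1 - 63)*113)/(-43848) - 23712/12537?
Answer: -7554679/4362876 ≈ -1.7316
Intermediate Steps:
((1 - 63)*113)/(-43848) - 23712/12537 = -62*113*(-1/43848) - 23712*1/12537 = -7006*(-1/43848) - 7904/4179 = 3503/21924 - 7904/4179 = -7554679/4362876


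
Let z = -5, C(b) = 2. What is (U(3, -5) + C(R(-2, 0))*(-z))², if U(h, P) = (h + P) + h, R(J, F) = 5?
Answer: 121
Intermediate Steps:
U(h, P) = P + 2*h (U(h, P) = (P + h) + h = P + 2*h)
(U(3, -5) + C(R(-2, 0))*(-z))² = ((-5 + 2*3) + 2*(-1*(-5)))² = ((-5 + 6) + 2*5)² = (1 + 10)² = 11² = 121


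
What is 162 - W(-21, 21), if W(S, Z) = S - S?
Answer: 162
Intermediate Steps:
W(S, Z) = 0
162 - W(-21, 21) = 162 - 1*0 = 162 + 0 = 162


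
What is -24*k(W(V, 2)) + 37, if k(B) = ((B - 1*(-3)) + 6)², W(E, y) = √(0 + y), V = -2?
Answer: -1955 - 432*√2 ≈ -2565.9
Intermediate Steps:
W(E, y) = √y
k(B) = (9 + B)² (k(B) = ((B + 3) + 6)² = ((3 + B) + 6)² = (9 + B)²)
-24*k(W(V, 2)) + 37 = -24*(9 + √2)² + 37 = 37 - 24*(9 + √2)²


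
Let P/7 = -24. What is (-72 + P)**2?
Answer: 57600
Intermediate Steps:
P = -168 (P = 7*(-24) = -168)
(-72 + P)**2 = (-72 - 168)**2 = (-240)**2 = 57600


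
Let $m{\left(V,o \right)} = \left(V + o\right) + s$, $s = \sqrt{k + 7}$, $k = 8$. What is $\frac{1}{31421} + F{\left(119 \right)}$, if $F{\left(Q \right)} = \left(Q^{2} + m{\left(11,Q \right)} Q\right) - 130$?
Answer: $\frac{926950922}{31421} + 119 \sqrt{15} \approx 29962.0$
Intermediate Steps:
$s = \sqrt{15}$ ($s = \sqrt{8 + 7} = \sqrt{15} \approx 3.873$)
$m{\left(V,o \right)} = V + o + \sqrt{15}$ ($m{\left(V,o \right)} = \left(V + o\right) + \sqrt{15} = V + o + \sqrt{15}$)
$F{\left(Q \right)} = -130 + Q^{2} + Q \left(11 + Q + \sqrt{15}\right)$ ($F{\left(Q \right)} = \left(Q^{2} + \left(11 + Q + \sqrt{15}\right) Q\right) - 130 = \left(Q^{2} + Q \left(11 + Q + \sqrt{15}\right)\right) - 130 = -130 + Q^{2} + Q \left(11 + Q + \sqrt{15}\right)$)
$\frac{1}{31421} + F{\left(119 \right)} = \frac{1}{31421} + \left(-130 + 119^{2} + 119 \left(11 + 119 + \sqrt{15}\right)\right) = \frac{1}{31421} + \left(-130 + 14161 + 119 \left(130 + \sqrt{15}\right)\right) = \frac{1}{31421} + \left(-130 + 14161 + \left(15470 + 119 \sqrt{15}\right)\right) = \frac{1}{31421} + \left(29501 + 119 \sqrt{15}\right) = \frac{926950922}{31421} + 119 \sqrt{15}$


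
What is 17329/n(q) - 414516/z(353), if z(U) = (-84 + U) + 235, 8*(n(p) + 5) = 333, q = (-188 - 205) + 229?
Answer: -4298555/12306 ≈ -349.31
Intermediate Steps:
q = -164 (q = -393 + 229 = -164)
n(p) = 293/8 (n(p) = -5 + (⅛)*333 = -5 + 333/8 = 293/8)
z(U) = 151 + U
17329/n(q) - 414516/z(353) = 17329/(293/8) - 414516/(151 + 353) = 17329*(8/293) - 414516/504 = 138632/293 - 414516*1/504 = 138632/293 - 34543/42 = -4298555/12306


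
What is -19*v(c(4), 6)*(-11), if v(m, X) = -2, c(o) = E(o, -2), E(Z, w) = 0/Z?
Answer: -418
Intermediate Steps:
E(Z, w) = 0
c(o) = 0
-19*v(c(4), 6)*(-11) = -19*(-2)*(-11) = 38*(-11) = -418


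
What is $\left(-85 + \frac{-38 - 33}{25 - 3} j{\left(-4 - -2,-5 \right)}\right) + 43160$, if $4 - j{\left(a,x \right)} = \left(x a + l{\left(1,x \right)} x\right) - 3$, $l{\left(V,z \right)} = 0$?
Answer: $\frac{947863}{22} \approx 43085.0$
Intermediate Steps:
$j{\left(a,x \right)} = 7 - a x$ ($j{\left(a,x \right)} = 4 - \left(\left(x a + 0 x\right) - 3\right) = 4 - \left(\left(a x + 0\right) - 3\right) = 4 - \left(a x - 3\right) = 4 - \left(-3 + a x\right) = 7 - a x$)
$\left(-85 + \frac{-38 - 33}{25 - 3} j{\left(-4 - -2,-5 \right)}\right) + 43160 = \left(-85 + \frac{-38 - 33}{25 - 3} \left(7 - \left(-4 - -2\right) \left(-5\right)\right)\right) + 43160 = \left(-85 + - \frac{71}{22} \left(7 - \left(-4 + 2\right) \left(-5\right)\right)\right) + 43160 = \left(-85 + \left(-71\right) \frac{1}{22} \left(7 - \left(-2\right) \left(-5\right)\right)\right) + 43160 = \left(-85 - \frac{71 \left(7 - 10\right)}{22}\right) + 43160 = \left(-85 - - \frac{213}{22}\right) + 43160 = \left(-85 + \frac{213}{22}\right) + 43160 = - \frac{1657}{22} + 43160 = \frac{947863}{22}$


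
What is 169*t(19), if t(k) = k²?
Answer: 61009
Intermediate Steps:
169*t(19) = 169*19² = 169*361 = 61009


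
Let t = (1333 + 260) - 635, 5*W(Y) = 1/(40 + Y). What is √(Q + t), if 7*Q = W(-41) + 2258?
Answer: √1568665/35 ≈ 35.785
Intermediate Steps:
W(Y) = 1/(5*(40 + Y))
t = 958 (t = 1593 - 635 = 958)
Q = 11289/35 (Q = (1/(5*(40 - 41)) + 2258)/7 = ((⅕)/(-1) + 2258)/7 = ((⅕)*(-1) + 2258)/7 = (-⅕ + 2258)/7 = (⅐)*(11289/5) = 11289/35 ≈ 322.54)
√(Q + t) = √(11289/35 + 958) = √(44819/35) = √1568665/35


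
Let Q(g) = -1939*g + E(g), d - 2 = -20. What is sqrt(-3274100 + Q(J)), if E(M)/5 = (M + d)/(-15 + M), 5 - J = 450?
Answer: I*sqrt(5102183771)/46 ≈ 1552.8*I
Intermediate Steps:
d = -18 (d = 2 - 20 = -18)
J = -445 (J = 5 - 1*450 = 5 - 450 = -445)
E(M) = 5*(-18 + M)/(-15 + M) (E(M) = 5*((M - 18)/(-15 + M)) = 5*((-18 + M)/(-15 + M)) = 5*(-18 + M)/(-15 + M))
Q(g) = -1939*g + 5*(-18 + g)/(-15 + g)
sqrt(-3274100 + Q(J)) = sqrt(-3274100 + (-90 - 1939*(-445)**2 + 29090*(-445))/(-15 - 445)) = sqrt(-3274100 + (-90 - 1939*198025 - 12945050)/(-460)) = sqrt(-3274100 - (-90 - 383970475 - 12945050)/460) = sqrt(-3274100 - 1/460*(-396915615)) = sqrt(-3274100 + 79383123/92) = sqrt(-221834077/92) = I*sqrt(5102183771)/46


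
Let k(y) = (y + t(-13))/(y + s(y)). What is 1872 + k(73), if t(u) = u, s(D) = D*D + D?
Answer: 683284/365 ≈ 1872.0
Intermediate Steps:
s(D) = D + D² (s(D) = D² + D = D + D²)
k(y) = (-13 + y)/(y + y*(1 + y)) (k(y) = (y - 13)/(y + y*(1 + y)) = (-13 + y)/(y + y*(1 + y)))
1872 + k(73) = 1872 + (-13 + 73)/(73*(2 + 73)) = 1872 + (1/73)*60/75 = 1872 + (1/73)*(1/75)*60 = 1872 + 4/365 = 683284/365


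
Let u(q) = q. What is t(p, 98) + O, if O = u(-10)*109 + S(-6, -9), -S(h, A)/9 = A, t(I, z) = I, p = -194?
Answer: -1203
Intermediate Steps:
S(h, A) = -9*A
O = -1009 (O = -10*109 - 9*(-9) = -1090 + 81 = -1009)
t(p, 98) + O = -194 - 1009 = -1203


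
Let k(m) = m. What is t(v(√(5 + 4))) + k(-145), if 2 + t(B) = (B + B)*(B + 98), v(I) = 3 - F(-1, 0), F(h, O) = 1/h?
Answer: 669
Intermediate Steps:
v(I) = 4 (v(I) = 3 - 1/(-1) = 3 - 1*(-1) = 3 + 1 = 4)
t(B) = -2 + 2*B*(98 + B) (t(B) = -2 + (B + B)*(B + 98) = -2 + (2*B)*(98 + B) = -2 + 2*B*(98 + B))
t(v(√(5 + 4))) + k(-145) = (-2 + 2*4² + 196*4) - 145 = (-2 + 2*16 + 784) - 145 = (-2 + 32 + 784) - 145 = 814 - 145 = 669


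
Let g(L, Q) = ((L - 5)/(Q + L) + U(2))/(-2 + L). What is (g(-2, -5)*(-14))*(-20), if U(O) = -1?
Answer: 0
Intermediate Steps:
g(L, Q) = (-1 + (-5 + L)/(L + Q))/(-2 + L) (g(L, Q) = ((L - 5)/(Q + L) - 1)/(-2 + L) = ((-5 + L)/(L + Q) - 1)/(-2 + L) = (-1 + (-5 + L)/(L + Q))/(-2 + L))
(g(-2, -5)*(-14))*(-20) = (((-5 - 1*(-5))/((-2)² - 2*(-2) - 2*(-5) - 2*(-5)))*(-14))*(-20) = (((-5 + 5)/(4 + 4 + 10 + 10))*(-14))*(-20) = ((0/28)*(-14))*(-20) = (((1/28)*0)*(-14))*(-20) = (0*(-14))*(-20) = 0*(-20) = 0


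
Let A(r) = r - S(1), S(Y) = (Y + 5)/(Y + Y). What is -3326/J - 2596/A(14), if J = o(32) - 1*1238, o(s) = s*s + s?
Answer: -19813/91 ≈ -217.73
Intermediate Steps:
S(Y) = (5 + Y)/(2*Y) (S(Y) = (5 + Y)/((2*Y)) = (5 + Y)*(1/(2*Y)) = (5 + Y)/(2*Y))
o(s) = s + s**2 (o(s) = s**2 + s = s + s**2)
J = -182 (J = 32*(1 + 32) - 1*1238 = 32*33 - 1238 = 1056 - 1238 = -182)
A(r) = -3 + r (A(r) = r - (5 + 1)/(2*1) = r - 6/2 = r - 1*3 = r - 3 = -3 + r)
-3326/J - 2596/A(14) = -3326/(-182) - 2596/(-3 + 14) = -3326*(-1/182) - 2596/11 = 1663/91 - 2596*1/11 = 1663/91 - 236 = -19813/91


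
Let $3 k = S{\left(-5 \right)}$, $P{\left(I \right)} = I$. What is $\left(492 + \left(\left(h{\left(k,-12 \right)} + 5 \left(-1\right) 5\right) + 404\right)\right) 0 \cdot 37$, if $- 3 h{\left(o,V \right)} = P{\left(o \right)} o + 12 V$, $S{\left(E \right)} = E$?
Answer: $0$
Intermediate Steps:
$k = - \frac{5}{3}$ ($k = \frac{1}{3} \left(-5\right) = - \frac{5}{3} \approx -1.6667$)
$h{\left(o,V \right)} = - 4 V - \frac{o^{2}}{3}$ ($h{\left(o,V \right)} = - \frac{o o + 12 V}{3} = - \frac{o^{2} + 12 V}{3} = - 4 V - \frac{o^{2}}{3}$)
$\left(492 + \left(\left(h{\left(k,-12 \right)} + 5 \left(-1\right) 5\right) + 404\right)\right) 0 \cdot 37 = \left(492 + \left(\left(\left(\left(-4\right) \left(-12\right) - \frac{\left(- \frac{5}{3}\right)^{2}}{3}\right) + 5 \left(-1\right) 5\right) + 404\right)\right) 0 \cdot 37 = \left(492 + \left(\left(\left(48 - \frac{25}{27}\right) - 25\right) + 404\right)\right) 0 = \left(492 + \left(\left(\frac{1271}{27} - 25\right) + 404\right)\right) 0 = \left(492 + \left(\frac{596}{27} + 404\right)\right) 0 = \left(492 + \frac{11504}{27}\right) 0 = \frac{24788}{27} \cdot 0 = 0$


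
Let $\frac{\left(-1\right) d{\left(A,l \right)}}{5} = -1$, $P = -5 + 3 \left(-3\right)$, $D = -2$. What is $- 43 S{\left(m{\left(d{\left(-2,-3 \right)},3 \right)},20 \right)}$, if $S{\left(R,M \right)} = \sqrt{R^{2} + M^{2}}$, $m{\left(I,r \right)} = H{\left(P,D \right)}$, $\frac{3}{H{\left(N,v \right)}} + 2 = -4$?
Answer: $- \frac{43 \sqrt{1601}}{2} \approx -860.27$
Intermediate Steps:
$P = -14$ ($P = -5 - 9 = -14$)
$d{\left(A,l \right)} = 5$ ($d{\left(A,l \right)} = \left(-5\right) \left(-1\right) = 5$)
$H{\left(N,v \right)} = - \frac{1}{2}$ ($H{\left(N,v \right)} = \frac{3}{-2 - 4} = \frac{3}{-6} = 3 \left(- \frac{1}{6}\right) = - \frac{1}{2}$)
$m{\left(I,r \right)} = - \frac{1}{2}$
$S{\left(R,M \right)} = \sqrt{M^{2} + R^{2}}$
$- 43 S{\left(m{\left(d{\left(-2,-3 \right)},3 \right)},20 \right)} = - 43 \sqrt{20^{2} + \left(- \frac{1}{2}\right)^{2}} = - 43 \sqrt{400 + \frac{1}{4}} = - 43 \sqrt{\frac{1601}{4}} = - 43 \frac{\sqrt{1601}}{2} = - \frac{43 \sqrt{1601}}{2}$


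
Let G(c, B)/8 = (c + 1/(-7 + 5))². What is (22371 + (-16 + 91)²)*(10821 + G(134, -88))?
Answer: 4294558404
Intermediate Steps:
G(c, B) = 8*(-½ + c)² (G(c, B) = 8*(c + 1/(-7 + 5))² = 8*(c + 1/(-2))² = 8*(c - ½)² = 8*(-½ + c)²)
(22371 + (-16 + 91)²)*(10821 + G(134, -88)) = (22371 + (-16 + 91)²)*(10821 + 2*(-1 + 2*134)²) = (22371 + 75²)*(10821 + 2*(-1 + 268)²) = (22371 + 5625)*(10821 + 2*267²) = 27996*(10821 + 2*71289) = 27996*(10821 + 142578) = 27996*153399 = 4294558404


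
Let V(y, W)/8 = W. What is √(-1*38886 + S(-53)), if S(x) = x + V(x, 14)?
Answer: I*√38827 ≈ 197.05*I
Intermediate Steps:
V(y, W) = 8*W
S(x) = 112 + x (S(x) = x + 8*14 = x + 112 = 112 + x)
√(-1*38886 + S(-53)) = √(-1*38886 + (112 - 53)) = √(-38886 + 59) = √(-38827) = I*√38827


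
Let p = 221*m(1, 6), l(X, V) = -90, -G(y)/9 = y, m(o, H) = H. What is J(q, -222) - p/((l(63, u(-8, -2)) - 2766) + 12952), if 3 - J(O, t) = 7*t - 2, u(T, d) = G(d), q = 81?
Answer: 7869169/5048 ≈ 1558.9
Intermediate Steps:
G(y) = -9*y
u(T, d) = -9*d
J(O, t) = 5 - 7*t (J(O, t) = 3 - (7*t - 2) = 3 - (-2 + 7*t) = 3 + (2 - 7*t) = 5 - 7*t)
p = 1326 (p = 221*6 = 1326)
J(q, -222) - p/((l(63, u(-8, -2)) - 2766) + 12952) = (5 - 7*(-222)) - 1326/((-90 - 2766) + 12952) = (5 + 1554) - 1326/(-2856 + 12952) = 1559 - 1326/10096 = 1559 - 1*663/5048 = 1559 - 663/5048 = 7869169/5048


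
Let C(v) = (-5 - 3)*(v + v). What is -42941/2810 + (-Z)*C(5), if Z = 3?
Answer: 631459/2810 ≈ 224.72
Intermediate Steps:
C(v) = -16*v
-42941/2810 + (-Z)*C(5) = -42941/2810 + (-1*3)*(-16*5) = -42941*1/2810 - 3*(-80) = -42941/2810 + 240 = 631459/2810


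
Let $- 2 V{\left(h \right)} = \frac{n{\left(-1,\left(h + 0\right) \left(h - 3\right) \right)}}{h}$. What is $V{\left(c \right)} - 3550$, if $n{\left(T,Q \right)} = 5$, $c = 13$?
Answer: $- \frac{92305}{26} \approx -3550.2$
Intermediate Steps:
$V{\left(h \right)} = - \frac{5}{2 h}$ ($V{\left(h \right)} = - \frac{5 \frac{1}{h}}{2} = - \frac{5}{2 h}$)
$V{\left(c \right)} - 3550 = - \frac{5}{2 \cdot 13} - 3550 = \left(- \frac{5}{2}\right) \frac{1}{13} - 3550 = - \frac{5}{26} - 3550 = - \frac{92305}{26}$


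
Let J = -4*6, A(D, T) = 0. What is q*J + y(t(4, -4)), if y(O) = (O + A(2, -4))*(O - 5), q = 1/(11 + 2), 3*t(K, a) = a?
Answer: 772/117 ≈ 6.5983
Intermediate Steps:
J = -24
t(K, a) = a/3
q = 1/13 ≈ 0.076923
y(O) = O*(-5 + O) (y(O) = (O + 0)*(O - 5) = O*(-5 + O))
q*J + y(t(4, -4)) = (1/13)*(-24) + ((1/3)*(-4))*(-5 + (1/3)*(-4)) = -24/13 - 4*(-5 - 4/3)/3 = -24/13 - 4/3*(-19/3) = -24/13 + 76/9 = 772/117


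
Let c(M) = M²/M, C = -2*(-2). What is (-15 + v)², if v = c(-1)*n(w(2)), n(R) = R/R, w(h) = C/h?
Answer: 256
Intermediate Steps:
C = 4
c(M) = M
w(h) = 4/h
n(R) = 1
v = -1 (v = -1*1 = -1)
(-15 + v)² = (-15 - 1)² = (-16)² = 256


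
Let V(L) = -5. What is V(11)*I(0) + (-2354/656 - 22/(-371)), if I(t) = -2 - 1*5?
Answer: 3829629/121688 ≈ 31.471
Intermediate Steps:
I(t) = -7 (I(t) = -2 - 5 = -7)
V(11)*I(0) + (-2354/656 - 22/(-371)) = -5*(-7) + (-2354/656 - 22/(-371)) = 35 + (-2354*1/656 - 22*(-1/371)) = 35 + (-1177/328 + 22/371) = 35 - 429451/121688 = 3829629/121688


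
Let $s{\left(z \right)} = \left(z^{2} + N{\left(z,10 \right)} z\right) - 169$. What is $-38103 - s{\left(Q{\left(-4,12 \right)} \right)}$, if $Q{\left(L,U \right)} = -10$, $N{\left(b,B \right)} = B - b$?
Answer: $-37834$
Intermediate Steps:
$s{\left(z \right)} = -169 + z^{2} + z \left(10 - z\right)$ ($s{\left(z \right)} = \left(z^{2} + \left(10 - z\right) z\right) - 169 = \left(z^{2} + z \left(10 - z\right)\right) - 169 = -169 + z^{2} + z \left(10 - z\right)$)
$-38103 - s{\left(Q{\left(-4,12 \right)} \right)} = -38103 - \left(-169 + 10 \left(-10\right)\right) = -38103 - \left(-169 - 100\right) = -38103 - -269 = -38103 + 269 = -37834$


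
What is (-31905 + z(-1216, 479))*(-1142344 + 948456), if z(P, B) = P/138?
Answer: 426951652064/69 ≈ 6.1877e+9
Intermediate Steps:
z(P, B) = P/138 (z(P, B) = P*(1/138) = P/138)
(-31905 + z(-1216, 479))*(-1142344 + 948456) = (-31905 + (1/138)*(-1216))*(-1142344 + 948456) = (-31905 - 608/69)*(-193888) = -2202053/69*(-193888) = 426951652064/69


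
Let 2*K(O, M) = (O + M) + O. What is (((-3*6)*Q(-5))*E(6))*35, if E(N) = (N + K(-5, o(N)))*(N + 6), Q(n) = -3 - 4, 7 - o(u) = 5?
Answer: 105840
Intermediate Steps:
o(u) = 2 (o(u) = 7 - 1*5 = 7 - 5 = 2)
K(O, M) = O + M/2 (K(O, M) = ((O + M) + O)/2 = ((M + O) + O)/2 = (M + 2*O)/2 = O + M/2)
Q(n) = -7
E(N) = (-4 + N)*(6 + N) (E(N) = (N + (-5 + (½)*2))*(N + 6) = (N + (-5 + 1))*(6 + N) = (N - 4)*(6 + N) = (-4 + N)*(6 + N))
(((-3*6)*Q(-5))*E(6))*35 = ((-3*6*(-7))*(-24 + 6² + 2*6))*35 = ((-18*(-7))*(-24 + 36 + 12))*35 = (126*24)*35 = 3024*35 = 105840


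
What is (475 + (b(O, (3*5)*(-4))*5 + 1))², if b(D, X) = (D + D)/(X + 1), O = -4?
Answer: 790959376/3481 ≈ 2.2722e+5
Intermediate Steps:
b(D, X) = 2*D/(1 + X) (b(D, X) = (2*D)/(1 + X) = 2*D/(1 + X))
(475 + (b(O, (3*5)*(-4))*5 + 1))² = (475 + ((2*(-4)/(1 + (3*5)*(-4)))*5 + 1))² = (475 + ((2*(-4)/(1 + 15*(-4)))*5 + 1))² = (475 + ((2*(-4)/(1 - 60))*5 + 1))² = (475 + ((2*(-4)/(-59))*5 + 1))² = (475 + ((2*(-4)*(-1/59))*5 + 1))² = (475 + ((8/59)*5 + 1))² = (475 + (40/59 + 1))² = (475 + 99/59)² = (28124/59)² = 790959376/3481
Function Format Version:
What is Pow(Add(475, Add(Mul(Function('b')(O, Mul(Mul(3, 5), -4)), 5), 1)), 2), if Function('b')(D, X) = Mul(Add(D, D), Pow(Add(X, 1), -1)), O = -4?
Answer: Rational(790959376, 3481) ≈ 2.2722e+5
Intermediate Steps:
Function('b')(D, X) = Mul(2, D, Pow(Add(1, X), -1)) (Function('b')(D, X) = Mul(Mul(2, D), Pow(Add(1, X), -1)) = Mul(2, D, Pow(Add(1, X), -1)))
Pow(Add(475, Add(Mul(Function('b')(O, Mul(Mul(3, 5), -4)), 5), 1)), 2) = Pow(Add(475, Add(Mul(Mul(2, -4, Pow(Add(1, Mul(Mul(3, 5), -4)), -1)), 5), 1)), 2) = Pow(Add(475, Add(Mul(Mul(2, -4, Pow(Add(1, Mul(15, -4)), -1)), 5), 1)), 2) = Pow(Add(475, Add(Mul(Mul(2, -4, Pow(Add(1, -60), -1)), 5), 1)), 2) = Pow(Add(475, Add(Mul(Mul(2, -4, Pow(-59, -1)), 5), 1)), 2) = Pow(Add(475, Add(Mul(Mul(2, -4, Rational(-1, 59)), 5), 1)), 2) = Pow(Add(475, Add(Mul(Rational(8, 59), 5), 1)), 2) = Pow(Add(475, Add(Rational(40, 59), 1)), 2) = Pow(Add(475, Rational(99, 59)), 2) = Pow(Rational(28124, 59), 2) = Rational(790959376, 3481)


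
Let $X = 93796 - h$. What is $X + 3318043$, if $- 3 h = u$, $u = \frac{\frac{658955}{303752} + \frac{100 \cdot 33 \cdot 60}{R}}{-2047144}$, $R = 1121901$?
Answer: $\frac{216380399442153291688177}{63420460180617408} \approx 3.4118 \cdot 10^{6}$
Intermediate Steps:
$u = - \frac{24225005135}{21140153393539136}$ ($u = \frac{\frac{658955}{303752} + \frac{100 \cdot 33 \cdot 60}{1121901}}{-2047144} = \left(658955 \cdot \frac{1}{303752} + 3300 \cdot 60 \cdot \frac{1}{1121901}\right) \left(- \frac{1}{2047144}\right) = \left(\frac{658955}{303752} + 198000 \cdot \frac{1}{1121901}\right) \left(- \frac{1}{2047144}\right) = \left(\frac{658955}{303752} + \frac{6000}{33997}\right) \left(- \frac{1}{2047144}\right) = \frac{24225005135}{10326656744} \left(- \frac{1}{2047144}\right) = - \frac{24225005135}{21140153393539136} \approx -1.1459 \cdot 10^{-6}$)
$h = \frac{24225005135}{63420460180617408}$ ($h = \left(- \frac{1}{3}\right) \left(- \frac{24225005135}{21140153393539136}\right) = \frac{24225005135}{63420460180617408} \approx 3.8197 \cdot 10^{-7}$)
$X = \frac{5948585483076965395633}{63420460180617408}$ ($X = 93796 - \frac{24225005135}{63420460180617408} = \frac{5948585483076965395633}{63420460180617408} \approx 93796.0$)
$X + 3318043 = \frac{5948585483076965395633}{63420460180617408} + 3318043 = \frac{216380399442153291688177}{63420460180617408}$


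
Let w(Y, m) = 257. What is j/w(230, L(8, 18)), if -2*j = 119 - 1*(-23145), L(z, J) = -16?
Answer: -11632/257 ≈ -45.261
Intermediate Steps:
j = -11632 (j = -(119 - 1*(-23145))/2 = -(119 + 23145)/2 = -1/2*23264 = -11632)
j/w(230, L(8, 18)) = -11632/257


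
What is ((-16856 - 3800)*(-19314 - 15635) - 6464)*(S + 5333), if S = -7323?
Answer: -1436581159200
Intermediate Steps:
((-16856 - 3800)*(-19314 - 15635) - 6464)*(S + 5333) = ((-16856 - 3800)*(-19314 - 15635) - 6464)*(-7323 + 5333) = (-20656*(-34949) - 6464)*(-1990) = (721906544 - 6464)*(-1990) = 721900080*(-1990) = -1436581159200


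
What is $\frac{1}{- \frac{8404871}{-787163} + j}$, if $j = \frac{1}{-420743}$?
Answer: $\frac{331193322109}{3536289851990} \approx 0.093656$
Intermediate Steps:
$j = - \frac{1}{420743} \approx -2.3767 \cdot 10^{-6}$
$\frac{1}{- \frac{8404871}{-787163} + j} = \frac{1}{- \frac{8404871}{-787163} - \frac{1}{420743}} = \frac{1}{\left(-8404871\right) \left(- \frac{1}{787163}\right) - \frac{1}{420743}} = \frac{1}{\frac{8404871}{787163} - \frac{1}{420743}} = \frac{1}{\frac{3536289851990}{331193322109}} = \frac{331193322109}{3536289851990}$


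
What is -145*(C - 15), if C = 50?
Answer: -5075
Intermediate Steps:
-145*(C - 15) = -145*(50 - 15) = -145*35 = -5075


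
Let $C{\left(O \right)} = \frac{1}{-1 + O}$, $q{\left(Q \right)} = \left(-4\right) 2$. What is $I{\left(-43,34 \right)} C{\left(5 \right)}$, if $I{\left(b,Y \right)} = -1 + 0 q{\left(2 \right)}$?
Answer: $- \frac{1}{4} \approx -0.25$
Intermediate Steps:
$q{\left(Q \right)} = -8$
$I{\left(b,Y \right)} = -1$ ($I{\left(b,Y \right)} = -1 + 0 \left(-8\right) = -1 + 0 = -1$)
$I{\left(-43,34 \right)} C{\left(5 \right)} = - \frac{1}{-1 + 5} = - \frac{1}{4}$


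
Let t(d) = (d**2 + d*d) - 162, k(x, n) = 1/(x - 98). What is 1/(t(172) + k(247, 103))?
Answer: 149/8791895 ≈ 1.6947e-5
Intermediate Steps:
k(x, n) = 1/(-98 + x)
t(d) = -162 + 2*d**2 (t(d) = (d**2 + d**2) - 162 = 2*d**2 - 162 = -162 + 2*d**2)
1/(t(172) + k(247, 103)) = 1/((-162 + 2*172**2) + 1/(-98 + 247)) = 1/((-162 + 2*29584) + 1/149) = 1/((-162 + 59168) + 1/149) = 1/(59006 + 1/149) = 1/(8791895/149) = 149/8791895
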